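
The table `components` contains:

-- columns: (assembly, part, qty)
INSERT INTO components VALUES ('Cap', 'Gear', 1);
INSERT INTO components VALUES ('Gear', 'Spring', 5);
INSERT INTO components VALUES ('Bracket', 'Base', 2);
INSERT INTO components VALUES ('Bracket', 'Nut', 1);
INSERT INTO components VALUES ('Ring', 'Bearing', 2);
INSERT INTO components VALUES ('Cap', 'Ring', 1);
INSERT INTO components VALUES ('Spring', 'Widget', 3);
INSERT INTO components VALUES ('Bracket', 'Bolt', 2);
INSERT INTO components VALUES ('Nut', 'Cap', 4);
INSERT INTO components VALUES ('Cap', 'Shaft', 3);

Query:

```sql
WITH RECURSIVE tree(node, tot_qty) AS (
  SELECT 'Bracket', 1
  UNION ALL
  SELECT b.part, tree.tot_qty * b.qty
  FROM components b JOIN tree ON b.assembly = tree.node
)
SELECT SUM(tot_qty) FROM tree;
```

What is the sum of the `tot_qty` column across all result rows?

Base: (Bracket, tot_qty=1).
Iteration 1: components of {Bracket} -> Base = 1*2 = 2, Bolt = 1*2 = 2, Nut = 1*1 = 1.
Iteration 2: components of {Base,Bolt,Nut} -> Cap = 1*4 = 4.
Iteration 3: components of {Cap} -> Gear = 4*1 = 4, Ring = 4*1 = 4, Shaft = 4*3 = 12.
Iteration 4: components of {Gear,Ring,Shaft} -> Bearing = 4*2 = 8, Spring = 4*5 = 20.
Iteration 5: components of {Bearing,Spring} -> Widget = 20*3 = 60.
Iteration 6: no further components; recursion stops.
SUM(tot_qty) = 1 + 1 + 2 + 2 + 4 + 4 + 4 + 12 + 8 + 20 + 60 = 118.

118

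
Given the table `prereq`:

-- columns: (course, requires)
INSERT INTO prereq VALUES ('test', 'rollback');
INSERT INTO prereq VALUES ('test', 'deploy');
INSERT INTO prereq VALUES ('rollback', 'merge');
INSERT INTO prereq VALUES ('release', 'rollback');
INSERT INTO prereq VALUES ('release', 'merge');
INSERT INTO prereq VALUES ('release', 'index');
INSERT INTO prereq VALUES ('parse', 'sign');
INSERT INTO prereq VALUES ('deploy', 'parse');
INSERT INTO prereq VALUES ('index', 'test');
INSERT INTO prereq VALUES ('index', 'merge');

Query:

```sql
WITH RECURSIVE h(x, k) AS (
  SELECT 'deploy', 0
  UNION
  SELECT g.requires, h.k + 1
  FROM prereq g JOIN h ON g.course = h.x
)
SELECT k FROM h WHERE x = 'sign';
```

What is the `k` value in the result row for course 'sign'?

Base: (deploy, k=0).
Iteration 1: edges from {deploy} -> (parse, k=1).
Iteration 2: edges from {parse} -> (sign, k=2).
Iteration 3: no outgoing edges from {sign}; recursion stops.

2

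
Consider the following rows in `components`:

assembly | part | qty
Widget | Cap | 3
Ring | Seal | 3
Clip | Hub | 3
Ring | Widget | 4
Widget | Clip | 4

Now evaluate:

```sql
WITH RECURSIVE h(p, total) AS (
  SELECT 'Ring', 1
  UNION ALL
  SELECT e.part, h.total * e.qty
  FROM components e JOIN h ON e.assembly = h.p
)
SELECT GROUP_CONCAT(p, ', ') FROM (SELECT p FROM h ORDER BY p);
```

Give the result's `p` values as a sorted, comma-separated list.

Base: (Ring, total=1).
Iteration 1: components of {Ring} -> Seal = 1*3 = 3, Widget = 1*4 = 4.
Iteration 2: components of {Seal,Widget} -> Cap = 4*3 = 12, Clip = 4*4 = 16.
Iteration 3: components of {Cap,Clip} -> Hub = 16*3 = 48.
Iteration 4: no further components; recursion stops.

Cap, Clip, Hub, Ring, Seal, Widget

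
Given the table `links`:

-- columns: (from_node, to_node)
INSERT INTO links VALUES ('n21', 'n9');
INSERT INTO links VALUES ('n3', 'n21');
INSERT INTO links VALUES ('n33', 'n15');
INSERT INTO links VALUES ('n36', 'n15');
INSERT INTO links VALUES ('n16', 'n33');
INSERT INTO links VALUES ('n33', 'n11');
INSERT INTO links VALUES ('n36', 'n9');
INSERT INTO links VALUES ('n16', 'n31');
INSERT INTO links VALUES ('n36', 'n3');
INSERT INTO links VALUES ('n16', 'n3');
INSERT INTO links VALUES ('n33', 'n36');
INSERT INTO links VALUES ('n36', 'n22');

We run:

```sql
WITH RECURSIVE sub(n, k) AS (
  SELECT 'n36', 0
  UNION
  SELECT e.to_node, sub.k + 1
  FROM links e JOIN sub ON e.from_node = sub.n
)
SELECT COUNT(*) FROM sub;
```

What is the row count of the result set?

7

Base: (n36, k=0).
Iteration 1: edges from {n36} -> (n15, k=1), (n22, k=1), (n3, k=1), (n9, k=1).
Iteration 2: edges from {n15,n22,n3,n9} -> (n21, k=2).
Iteration 3: edges from {n21} -> (n9, k=3).
Iteration 4: no outgoing edges from {n9}; recursion stops.
Total rows emitted: 7.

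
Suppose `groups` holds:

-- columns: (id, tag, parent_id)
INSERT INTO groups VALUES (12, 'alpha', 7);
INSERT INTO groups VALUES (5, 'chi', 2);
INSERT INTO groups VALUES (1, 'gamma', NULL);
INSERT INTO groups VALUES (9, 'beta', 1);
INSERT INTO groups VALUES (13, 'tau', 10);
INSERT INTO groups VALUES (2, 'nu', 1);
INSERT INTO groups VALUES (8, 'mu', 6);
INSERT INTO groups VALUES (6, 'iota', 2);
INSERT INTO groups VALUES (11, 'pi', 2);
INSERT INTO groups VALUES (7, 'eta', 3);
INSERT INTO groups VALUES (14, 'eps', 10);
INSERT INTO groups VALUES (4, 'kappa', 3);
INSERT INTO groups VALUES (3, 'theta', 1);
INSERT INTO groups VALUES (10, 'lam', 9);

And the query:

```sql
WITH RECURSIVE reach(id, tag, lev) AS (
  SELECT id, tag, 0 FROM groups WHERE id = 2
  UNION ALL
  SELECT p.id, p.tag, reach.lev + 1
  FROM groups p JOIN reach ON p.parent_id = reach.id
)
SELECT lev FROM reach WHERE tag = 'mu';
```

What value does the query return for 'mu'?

2

Base: id=2 (nu) at lev 0.
Iteration 1: rows with parent_id in {2} -> chi (id 5, lev 1), iota (id 6, lev 1), pi (id 11, lev 1).
Iteration 2: rows with parent_id in {5,6,11} -> mu (id 8, lev 2).
Iteration 3: no rows with parent_id in {8}; recursion stops.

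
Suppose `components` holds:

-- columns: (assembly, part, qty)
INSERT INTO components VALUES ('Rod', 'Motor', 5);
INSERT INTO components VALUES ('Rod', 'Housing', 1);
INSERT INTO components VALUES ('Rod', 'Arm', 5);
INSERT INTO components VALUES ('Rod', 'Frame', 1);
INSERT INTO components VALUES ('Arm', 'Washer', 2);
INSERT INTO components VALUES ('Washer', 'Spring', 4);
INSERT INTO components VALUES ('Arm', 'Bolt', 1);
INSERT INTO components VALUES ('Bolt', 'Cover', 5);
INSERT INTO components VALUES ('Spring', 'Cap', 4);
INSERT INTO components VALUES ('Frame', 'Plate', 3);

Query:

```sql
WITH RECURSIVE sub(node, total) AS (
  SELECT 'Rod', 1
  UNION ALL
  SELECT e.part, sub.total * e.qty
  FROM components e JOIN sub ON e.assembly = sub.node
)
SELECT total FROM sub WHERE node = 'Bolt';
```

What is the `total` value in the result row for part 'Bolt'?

Base: (Rod, total=1).
Iteration 1: components of {Rod} -> Arm = 1*5 = 5, Frame = 1*1 = 1, Housing = 1*1 = 1, Motor = 1*5 = 5.
Iteration 2: components of {Arm,Frame,Housing,Motor} -> Bolt = 5*1 = 5, Plate = 1*3 = 3, Washer = 5*2 = 10.
Iteration 3: components of {Bolt,Plate,Washer} -> Cover = 5*5 = 25, Spring = 10*4 = 40.
Iteration 4: components of {Cover,Spring} -> Cap = 40*4 = 160.
Iteration 5: no further components; recursion stops.

5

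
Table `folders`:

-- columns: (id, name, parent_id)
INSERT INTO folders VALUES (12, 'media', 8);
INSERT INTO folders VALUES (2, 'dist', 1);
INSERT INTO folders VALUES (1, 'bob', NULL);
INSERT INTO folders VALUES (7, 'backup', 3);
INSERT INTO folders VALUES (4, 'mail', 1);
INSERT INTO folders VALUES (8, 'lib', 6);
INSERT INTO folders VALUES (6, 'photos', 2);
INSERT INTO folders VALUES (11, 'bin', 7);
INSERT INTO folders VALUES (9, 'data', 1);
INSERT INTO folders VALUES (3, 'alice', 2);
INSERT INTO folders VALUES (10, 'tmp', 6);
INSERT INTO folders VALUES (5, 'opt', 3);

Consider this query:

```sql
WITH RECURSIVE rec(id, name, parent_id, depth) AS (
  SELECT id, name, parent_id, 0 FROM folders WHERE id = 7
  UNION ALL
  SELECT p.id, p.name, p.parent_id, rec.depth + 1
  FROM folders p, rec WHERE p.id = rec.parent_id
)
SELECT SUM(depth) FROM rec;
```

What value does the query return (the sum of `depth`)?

Base: id=7 (backup), parent_id=3, depth 0.
Iteration 1: join on id=3 -> alice (id 3, parent_id=2, depth 1).
Iteration 2: join on id=2 -> dist (id 2, parent_id=1, depth 2).
Iteration 3: join on id=1 -> bob (id 1, parent_id=NULL, depth 3).
Iteration 4: parent_id is NULL; no match; recursion stops.
SUM(depth) = 0 + 1 + 2 + 3 = 6.

6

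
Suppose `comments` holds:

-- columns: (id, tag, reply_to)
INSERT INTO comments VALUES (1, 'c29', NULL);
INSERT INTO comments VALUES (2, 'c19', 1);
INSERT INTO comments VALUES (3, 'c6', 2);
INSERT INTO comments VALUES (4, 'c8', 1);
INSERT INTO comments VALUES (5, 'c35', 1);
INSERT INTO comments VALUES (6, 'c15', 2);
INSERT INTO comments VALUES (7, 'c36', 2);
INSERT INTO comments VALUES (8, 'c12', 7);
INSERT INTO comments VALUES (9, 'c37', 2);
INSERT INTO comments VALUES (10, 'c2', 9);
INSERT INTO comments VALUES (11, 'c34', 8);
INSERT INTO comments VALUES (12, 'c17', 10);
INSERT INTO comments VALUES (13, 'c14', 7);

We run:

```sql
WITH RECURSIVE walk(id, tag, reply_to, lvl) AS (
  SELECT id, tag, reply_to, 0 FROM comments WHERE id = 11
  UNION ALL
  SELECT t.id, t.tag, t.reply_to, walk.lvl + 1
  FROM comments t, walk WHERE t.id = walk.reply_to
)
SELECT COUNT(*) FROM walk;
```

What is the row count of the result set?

5

Base: id=11 (c34), reply_to=8, lvl 0.
Iteration 1: join on id=8 -> c12 (id 8, reply_to=7, lvl 1).
Iteration 2: join on id=7 -> c36 (id 7, reply_to=2, lvl 2).
Iteration 3: join on id=2 -> c19 (id 2, reply_to=1, lvl 3).
Iteration 4: join on id=1 -> c29 (id 1, reply_to=NULL, lvl 4).
Iteration 5: reply_to is NULL; no match; recursion stops.
Total rows emitted: 5.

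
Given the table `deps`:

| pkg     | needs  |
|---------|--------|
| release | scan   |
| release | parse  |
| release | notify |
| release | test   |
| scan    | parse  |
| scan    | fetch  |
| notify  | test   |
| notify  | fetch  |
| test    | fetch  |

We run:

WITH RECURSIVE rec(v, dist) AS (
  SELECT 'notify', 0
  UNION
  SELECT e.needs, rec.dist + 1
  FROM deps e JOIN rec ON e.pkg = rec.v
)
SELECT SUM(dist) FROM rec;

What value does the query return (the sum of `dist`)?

Base: (notify, dist=0).
Iteration 1: edges from {notify} -> (fetch, dist=1), (test, dist=1).
Iteration 2: edges from {fetch,test} -> (fetch, dist=2).
Iteration 3: no outgoing edges from {fetch}; recursion stops.
SUM(dist) = 0 + 1 + 1 + 2 = 4.

4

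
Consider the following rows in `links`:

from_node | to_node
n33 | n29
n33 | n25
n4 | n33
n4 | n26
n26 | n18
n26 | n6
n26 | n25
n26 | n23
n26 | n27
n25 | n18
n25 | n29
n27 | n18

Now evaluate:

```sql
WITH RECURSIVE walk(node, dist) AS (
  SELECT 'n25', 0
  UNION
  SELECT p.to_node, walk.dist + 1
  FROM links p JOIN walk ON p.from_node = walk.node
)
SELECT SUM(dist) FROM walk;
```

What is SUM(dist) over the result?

Base: (n25, dist=0).
Iteration 1: edges from {n25} -> (n18, dist=1), (n29, dist=1).
Iteration 2: no outgoing edges from {n18,n29}; recursion stops.
SUM(dist) = 0 + 1 + 1 = 2.

2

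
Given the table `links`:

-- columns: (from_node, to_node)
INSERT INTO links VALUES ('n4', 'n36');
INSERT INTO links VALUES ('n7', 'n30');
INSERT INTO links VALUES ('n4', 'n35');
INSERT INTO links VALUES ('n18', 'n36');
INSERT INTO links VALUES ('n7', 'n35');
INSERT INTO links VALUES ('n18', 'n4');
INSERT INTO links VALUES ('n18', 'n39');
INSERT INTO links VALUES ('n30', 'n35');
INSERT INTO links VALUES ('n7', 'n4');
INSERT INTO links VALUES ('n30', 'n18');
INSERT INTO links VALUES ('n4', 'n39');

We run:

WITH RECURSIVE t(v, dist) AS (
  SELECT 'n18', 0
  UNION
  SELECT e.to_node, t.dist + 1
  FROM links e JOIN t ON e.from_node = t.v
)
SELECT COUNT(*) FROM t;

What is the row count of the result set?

Base: (n18, dist=0).
Iteration 1: edges from {n18} -> (n36, dist=1), (n39, dist=1), (n4, dist=1).
Iteration 2: edges from {n36,n39,n4} -> (n35, dist=2), (n36, dist=2), (n39, dist=2).
Iteration 3: no outgoing edges from {n35,n36,n39}; recursion stops.
Total rows emitted: 7.

7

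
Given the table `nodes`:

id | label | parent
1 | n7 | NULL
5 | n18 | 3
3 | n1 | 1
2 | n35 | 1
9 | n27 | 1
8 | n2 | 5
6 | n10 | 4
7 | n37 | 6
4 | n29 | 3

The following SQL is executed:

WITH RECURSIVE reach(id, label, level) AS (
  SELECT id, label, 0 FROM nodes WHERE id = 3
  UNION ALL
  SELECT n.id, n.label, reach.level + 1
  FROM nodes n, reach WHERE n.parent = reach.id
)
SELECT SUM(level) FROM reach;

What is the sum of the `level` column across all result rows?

9

Base: id=3 (n1) at level 0.
Iteration 1: rows with parent in {3} -> n29 (id 4, level 1), n18 (id 5, level 1).
Iteration 2: rows with parent in {4,5} -> n10 (id 6, level 2), n2 (id 8, level 2).
Iteration 3: rows with parent in {6,8} -> n37 (id 7, level 3).
Iteration 4: no rows with parent in {7}; recursion stops.
SUM(level) = 0 + 1 + 1 + 2 + 2 + 3 = 9.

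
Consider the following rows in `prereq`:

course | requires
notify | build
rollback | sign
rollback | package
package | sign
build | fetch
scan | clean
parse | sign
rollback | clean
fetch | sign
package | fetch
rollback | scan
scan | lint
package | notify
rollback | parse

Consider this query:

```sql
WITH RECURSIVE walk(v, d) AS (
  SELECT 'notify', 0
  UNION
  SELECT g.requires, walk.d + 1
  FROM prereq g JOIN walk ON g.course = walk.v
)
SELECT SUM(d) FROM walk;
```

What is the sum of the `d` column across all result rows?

Base: (notify, d=0).
Iteration 1: edges from {notify} -> (build, d=1).
Iteration 2: edges from {build} -> (fetch, d=2).
Iteration 3: edges from {fetch} -> (sign, d=3).
Iteration 4: no outgoing edges from {sign}; recursion stops.
SUM(d) = 0 + 1 + 2 + 3 = 6.

6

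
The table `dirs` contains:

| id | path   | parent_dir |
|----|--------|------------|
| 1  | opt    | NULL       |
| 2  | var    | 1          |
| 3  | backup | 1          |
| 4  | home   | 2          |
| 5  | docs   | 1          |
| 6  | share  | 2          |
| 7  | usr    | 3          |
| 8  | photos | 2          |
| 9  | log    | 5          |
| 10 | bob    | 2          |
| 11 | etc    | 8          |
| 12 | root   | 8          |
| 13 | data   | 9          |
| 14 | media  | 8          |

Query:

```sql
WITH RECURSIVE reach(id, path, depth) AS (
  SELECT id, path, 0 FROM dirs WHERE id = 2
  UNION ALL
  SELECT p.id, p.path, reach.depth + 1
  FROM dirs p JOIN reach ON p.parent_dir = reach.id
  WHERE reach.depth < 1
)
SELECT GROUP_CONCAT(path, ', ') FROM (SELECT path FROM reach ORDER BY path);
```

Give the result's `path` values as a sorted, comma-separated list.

Base: id=2 (var) at depth 0.
Iteration 1: rows with parent_dir in {2} -> home (id 4, depth 1), share (id 6, depth 1), photos (id 8, depth 1), bob (id 10, depth 1).
Iteration 2: depth < 1 fails for all current rows; recursion stops.

bob, home, photos, share, var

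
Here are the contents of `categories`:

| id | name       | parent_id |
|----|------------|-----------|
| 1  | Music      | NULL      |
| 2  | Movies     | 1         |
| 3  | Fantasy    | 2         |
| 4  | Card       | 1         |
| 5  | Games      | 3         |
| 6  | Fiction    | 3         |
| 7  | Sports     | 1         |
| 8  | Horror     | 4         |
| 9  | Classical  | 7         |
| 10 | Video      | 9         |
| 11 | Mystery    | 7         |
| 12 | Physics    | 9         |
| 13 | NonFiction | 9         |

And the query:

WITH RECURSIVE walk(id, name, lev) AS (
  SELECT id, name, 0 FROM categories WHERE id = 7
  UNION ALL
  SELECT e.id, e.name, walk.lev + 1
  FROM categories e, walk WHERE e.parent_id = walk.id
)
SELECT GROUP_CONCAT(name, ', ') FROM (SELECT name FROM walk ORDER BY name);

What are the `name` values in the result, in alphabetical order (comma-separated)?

Base: id=7 (Sports) at lev 0.
Iteration 1: rows with parent_id in {7} -> Classical (id 9, lev 1), Mystery (id 11, lev 1).
Iteration 2: rows with parent_id in {9,11} -> Video (id 10, lev 2), Physics (id 12, lev 2), NonFiction (id 13, lev 2).
Iteration 3: no rows with parent_id in {10,12,13}; recursion stops.

Classical, Mystery, NonFiction, Physics, Sports, Video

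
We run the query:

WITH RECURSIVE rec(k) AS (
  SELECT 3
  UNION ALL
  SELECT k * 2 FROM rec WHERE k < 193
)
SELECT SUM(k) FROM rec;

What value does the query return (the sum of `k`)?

Base: k=3.
Iteration 1: 3 < 193 holds -> k = 3 * 2 = 6.
Iteration 2: 6 < 193 holds -> k = 6 * 2 = 12.
Iteration 3: 12 < 193 holds -> k = 12 * 2 = 24.
Iteration 4: 24 < 193 holds -> k = 24 * 2 = 48.
Iteration 5: 48 < 193 holds -> k = 48 * 2 = 96.
Iteration 6: 96 < 193 holds -> k = 96 * 2 = 192.
Iteration 7: 192 < 193 holds -> k = 192 * 2 = 384.
Iteration 8: 384 < 193 fails; recursion stops.
SUM(k) = 3 + 6 + 12 + 24 + 48 + 96 + 192 + 384 = 765.

765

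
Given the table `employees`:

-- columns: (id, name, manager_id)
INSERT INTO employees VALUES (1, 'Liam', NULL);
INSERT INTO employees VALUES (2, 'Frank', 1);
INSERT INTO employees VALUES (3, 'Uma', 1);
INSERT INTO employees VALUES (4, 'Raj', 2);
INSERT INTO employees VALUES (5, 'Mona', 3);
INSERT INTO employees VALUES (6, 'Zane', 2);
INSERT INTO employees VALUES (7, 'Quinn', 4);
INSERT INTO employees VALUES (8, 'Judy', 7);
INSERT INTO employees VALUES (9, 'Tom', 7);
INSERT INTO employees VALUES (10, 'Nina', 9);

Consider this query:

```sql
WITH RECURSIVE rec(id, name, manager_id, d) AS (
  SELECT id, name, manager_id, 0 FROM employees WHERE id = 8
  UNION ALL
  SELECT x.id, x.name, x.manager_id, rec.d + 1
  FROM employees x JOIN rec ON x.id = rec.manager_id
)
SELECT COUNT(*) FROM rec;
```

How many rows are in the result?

Base: id=8 (Judy), manager_id=7, d 0.
Iteration 1: join on id=7 -> Quinn (id 7, manager_id=4, d 1).
Iteration 2: join on id=4 -> Raj (id 4, manager_id=2, d 2).
Iteration 3: join on id=2 -> Frank (id 2, manager_id=1, d 3).
Iteration 4: join on id=1 -> Liam (id 1, manager_id=NULL, d 4).
Iteration 5: manager_id is NULL; no match; recursion stops.
Total rows emitted: 5.

5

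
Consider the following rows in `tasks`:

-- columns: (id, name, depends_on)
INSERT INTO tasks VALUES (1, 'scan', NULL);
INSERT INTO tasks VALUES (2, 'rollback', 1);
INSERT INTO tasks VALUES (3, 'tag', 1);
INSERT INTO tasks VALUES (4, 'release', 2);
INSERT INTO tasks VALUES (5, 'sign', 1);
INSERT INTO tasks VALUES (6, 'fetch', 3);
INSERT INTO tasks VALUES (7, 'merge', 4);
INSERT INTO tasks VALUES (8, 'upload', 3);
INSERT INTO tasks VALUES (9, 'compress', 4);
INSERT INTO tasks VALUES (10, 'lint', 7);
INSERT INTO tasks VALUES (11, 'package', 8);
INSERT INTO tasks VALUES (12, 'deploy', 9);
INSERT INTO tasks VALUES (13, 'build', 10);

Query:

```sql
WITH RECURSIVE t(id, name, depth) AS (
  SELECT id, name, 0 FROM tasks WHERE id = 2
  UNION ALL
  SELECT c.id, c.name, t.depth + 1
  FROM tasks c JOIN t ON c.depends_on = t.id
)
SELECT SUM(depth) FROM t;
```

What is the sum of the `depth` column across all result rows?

Base: id=2 (rollback) at depth 0.
Iteration 1: rows with depends_on in {2} -> release (id 4, depth 1).
Iteration 2: rows with depends_on in {4} -> merge (id 7, depth 2), compress (id 9, depth 2).
Iteration 3: rows with depends_on in {7,9} -> lint (id 10, depth 3), deploy (id 12, depth 3).
Iteration 4: rows with depends_on in {10,12} -> build (id 13, depth 4).
Iteration 5: no rows with depends_on in {13}; recursion stops.
SUM(depth) = 0 + 1 + 2 + 2 + 3 + 3 + 4 = 15.

15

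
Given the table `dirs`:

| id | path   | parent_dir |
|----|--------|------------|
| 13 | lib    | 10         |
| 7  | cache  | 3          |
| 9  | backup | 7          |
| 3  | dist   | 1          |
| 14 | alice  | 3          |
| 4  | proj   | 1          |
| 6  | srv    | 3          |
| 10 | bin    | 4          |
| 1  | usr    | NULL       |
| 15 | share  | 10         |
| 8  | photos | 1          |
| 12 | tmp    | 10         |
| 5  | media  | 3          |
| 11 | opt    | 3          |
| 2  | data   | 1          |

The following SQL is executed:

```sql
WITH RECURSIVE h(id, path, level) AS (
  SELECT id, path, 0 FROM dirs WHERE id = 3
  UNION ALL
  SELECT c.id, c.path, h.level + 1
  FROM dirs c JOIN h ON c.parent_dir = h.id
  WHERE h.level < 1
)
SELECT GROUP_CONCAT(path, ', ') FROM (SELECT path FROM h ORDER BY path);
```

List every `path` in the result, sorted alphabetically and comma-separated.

Base: id=3 (dist) at level 0.
Iteration 1: rows with parent_dir in {3} -> media (id 5, level 1), srv (id 6, level 1), cache (id 7, level 1), opt (id 11, level 1), alice (id 14, level 1).
Iteration 2: level < 1 fails for all current rows; recursion stops.

alice, cache, dist, media, opt, srv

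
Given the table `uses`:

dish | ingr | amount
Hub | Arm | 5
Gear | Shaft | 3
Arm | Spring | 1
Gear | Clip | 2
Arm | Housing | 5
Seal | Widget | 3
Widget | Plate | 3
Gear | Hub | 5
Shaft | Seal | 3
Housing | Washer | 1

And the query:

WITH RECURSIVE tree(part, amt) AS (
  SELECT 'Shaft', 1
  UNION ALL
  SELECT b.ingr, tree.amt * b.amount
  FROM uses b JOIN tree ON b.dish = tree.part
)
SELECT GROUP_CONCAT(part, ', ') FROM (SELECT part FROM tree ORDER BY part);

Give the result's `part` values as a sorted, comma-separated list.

Plate, Seal, Shaft, Widget

Base: (Shaft, amt=1).
Iteration 1: components of {Shaft} -> Seal = 1*3 = 3.
Iteration 2: components of {Seal} -> Widget = 3*3 = 9.
Iteration 3: components of {Widget} -> Plate = 9*3 = 27.
Iteration 4: no further components; recursion stops.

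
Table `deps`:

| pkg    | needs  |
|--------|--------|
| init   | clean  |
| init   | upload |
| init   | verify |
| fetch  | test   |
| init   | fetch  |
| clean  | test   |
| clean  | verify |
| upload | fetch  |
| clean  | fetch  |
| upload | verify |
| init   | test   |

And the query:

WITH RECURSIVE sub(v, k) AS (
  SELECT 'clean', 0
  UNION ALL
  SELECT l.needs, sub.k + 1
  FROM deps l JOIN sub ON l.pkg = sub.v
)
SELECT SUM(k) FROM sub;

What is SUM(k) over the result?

Base: (clean, k=0).
Iteration 1: edges from {clean} -> (fetch, k=1), (test, k=1), (verify, k=1).
Iteration 2: edges from {fetch,test,verify} -> (test, k=2).
Iteration 3: no outgoing edges from {test}; recursion stops.
SUM(k) = 0 + 1 + 1 + 1 + 2 = 5.

5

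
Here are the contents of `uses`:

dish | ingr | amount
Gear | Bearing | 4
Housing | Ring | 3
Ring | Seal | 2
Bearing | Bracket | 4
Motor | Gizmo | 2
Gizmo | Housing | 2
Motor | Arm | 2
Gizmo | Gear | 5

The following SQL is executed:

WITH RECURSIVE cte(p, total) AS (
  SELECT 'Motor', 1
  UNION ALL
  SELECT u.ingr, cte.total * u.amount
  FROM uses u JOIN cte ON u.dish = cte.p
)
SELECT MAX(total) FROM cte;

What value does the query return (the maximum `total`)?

160

Base: (Motor, total=1).
Iteration 1: components of {Motor} -> Arm = 1*2 = 2, Gizmo = 1*2 = 2.
Iteration 2: components of {Arm,Gizmo} -> Gear = 2*5 = 10, Housing = 2*2 = 4.
Iteration 3: components of {Gear,Housing} -> Bearing = 10*4 = 40, Ring = 4*3 = 12.
Iteration 4: components of {Bearing,Ring} -> Bracket = 40*4 = 160, Seal = 12*2 = 24.
Iteration 5: no further components; recursion stops.
total values: 1, 2, 2, 10, 4, 40, 12, 160, 24; the maximum is 160.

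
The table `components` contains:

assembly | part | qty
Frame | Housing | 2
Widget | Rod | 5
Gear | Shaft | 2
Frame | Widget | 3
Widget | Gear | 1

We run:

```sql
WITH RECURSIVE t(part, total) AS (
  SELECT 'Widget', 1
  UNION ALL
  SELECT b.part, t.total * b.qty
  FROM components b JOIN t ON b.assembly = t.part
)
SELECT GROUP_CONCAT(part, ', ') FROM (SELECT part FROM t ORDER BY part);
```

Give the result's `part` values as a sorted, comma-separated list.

Gear, Rod, Shaft, Widget

Base: (Widget, total=1).
Iteration 1: components of {Widget} -> Gear = 1*1 = 1, Rod = 1*5 = 5.
Iteration 2: components of {Gear,Rod} -> Shaft = 1*2 = 2.
Iteration 3: no further components; recursion stops.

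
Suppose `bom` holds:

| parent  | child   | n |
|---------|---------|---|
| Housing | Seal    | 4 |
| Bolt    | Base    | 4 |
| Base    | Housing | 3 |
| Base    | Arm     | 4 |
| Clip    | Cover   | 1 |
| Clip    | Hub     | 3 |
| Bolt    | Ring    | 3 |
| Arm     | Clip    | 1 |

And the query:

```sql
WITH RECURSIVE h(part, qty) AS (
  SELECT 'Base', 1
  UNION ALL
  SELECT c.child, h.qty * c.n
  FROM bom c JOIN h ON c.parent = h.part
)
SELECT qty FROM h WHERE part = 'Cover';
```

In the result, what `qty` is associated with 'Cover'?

4

Base: (Base, qty=1).
Iteration 1: components of {Base} -> Arm = 1*4 = 4, Housing = 1*3 = 3.
Iteration 2: components of {Arm,Housing} -> Clip = 4*1 = 4, Seal = 3*4 = 12.
Iteration 3: components of {Clip,Seal} -> Cover = 4*1 = 4, Hub = 4*3 = 12.
Iteration 4: no further components; recursion stops.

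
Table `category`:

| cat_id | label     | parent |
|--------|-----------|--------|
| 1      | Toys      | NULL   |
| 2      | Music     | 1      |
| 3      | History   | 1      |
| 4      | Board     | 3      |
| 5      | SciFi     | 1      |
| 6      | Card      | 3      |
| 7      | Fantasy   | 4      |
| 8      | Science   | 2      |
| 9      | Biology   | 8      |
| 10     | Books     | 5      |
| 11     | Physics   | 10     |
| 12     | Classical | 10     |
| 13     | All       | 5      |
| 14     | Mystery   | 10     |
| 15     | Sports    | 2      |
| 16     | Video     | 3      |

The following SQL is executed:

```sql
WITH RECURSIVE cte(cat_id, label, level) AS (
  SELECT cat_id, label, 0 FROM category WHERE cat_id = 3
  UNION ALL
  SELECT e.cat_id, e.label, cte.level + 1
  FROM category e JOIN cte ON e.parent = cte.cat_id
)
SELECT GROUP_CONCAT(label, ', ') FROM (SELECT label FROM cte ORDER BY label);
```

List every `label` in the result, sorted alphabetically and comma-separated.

Board, Card, Fantasy, History, Video

Base: cat_id=3 (History) at level 0.
Iteration 1: rows with parent in {3} -> Board (id 4, level 1), Card (id 6, level 1), Video (id 16, level 1).
Iteration 2: rows with parent in {4,6,16} -> Fantasy (id 7, level 2).
Iteration 3: no rows with parent in {7}; recursion stops.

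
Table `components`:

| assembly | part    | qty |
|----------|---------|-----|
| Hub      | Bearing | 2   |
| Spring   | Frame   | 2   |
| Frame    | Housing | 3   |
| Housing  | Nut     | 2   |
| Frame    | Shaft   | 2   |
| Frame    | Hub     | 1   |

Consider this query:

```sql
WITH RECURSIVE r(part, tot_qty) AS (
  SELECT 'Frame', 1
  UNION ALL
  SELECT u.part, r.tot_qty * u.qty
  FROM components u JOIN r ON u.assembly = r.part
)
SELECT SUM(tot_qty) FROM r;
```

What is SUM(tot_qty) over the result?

Base: (Frame, tot_qty=1).
Iteration 1: components of {Frame} -> Housing = 1*3 = 3, Hub = 1*1 = 1, Shaft = 1*2 = 2.
Iteration 2: components of {Housing,Hub,Shaft} -> Bearing = 1*2 = 2, Nut = 3*2 = 6.
Iteration 3: no further components; recursion stops.
SUM(tot_qty) = 1 + 2 + 1 + 3 + 2 + 6 = 15.

15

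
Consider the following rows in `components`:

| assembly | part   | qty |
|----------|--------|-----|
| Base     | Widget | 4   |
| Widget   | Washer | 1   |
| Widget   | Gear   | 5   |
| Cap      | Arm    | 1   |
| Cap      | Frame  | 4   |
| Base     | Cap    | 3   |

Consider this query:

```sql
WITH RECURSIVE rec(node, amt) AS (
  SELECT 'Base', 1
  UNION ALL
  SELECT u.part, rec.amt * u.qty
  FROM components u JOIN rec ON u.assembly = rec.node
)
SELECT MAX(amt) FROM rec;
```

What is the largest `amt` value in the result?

Base: (Base, amt=1).
Iteration 1: components of {Base} -> Cap = 1*3 = 3, Widget = 1*4 = 4.
Iteration 2: components of {Cap,Widget} -> Arm = 3*1 = 3, Frame = 3*4 = 12, Gear = 4*5 = 20, Washer = 4*1 = 4.
Iteration 3: no further components; recursion stops.
amt values: 1, 3, 4, 12, 3, 4, 20; the maximum is 20.

20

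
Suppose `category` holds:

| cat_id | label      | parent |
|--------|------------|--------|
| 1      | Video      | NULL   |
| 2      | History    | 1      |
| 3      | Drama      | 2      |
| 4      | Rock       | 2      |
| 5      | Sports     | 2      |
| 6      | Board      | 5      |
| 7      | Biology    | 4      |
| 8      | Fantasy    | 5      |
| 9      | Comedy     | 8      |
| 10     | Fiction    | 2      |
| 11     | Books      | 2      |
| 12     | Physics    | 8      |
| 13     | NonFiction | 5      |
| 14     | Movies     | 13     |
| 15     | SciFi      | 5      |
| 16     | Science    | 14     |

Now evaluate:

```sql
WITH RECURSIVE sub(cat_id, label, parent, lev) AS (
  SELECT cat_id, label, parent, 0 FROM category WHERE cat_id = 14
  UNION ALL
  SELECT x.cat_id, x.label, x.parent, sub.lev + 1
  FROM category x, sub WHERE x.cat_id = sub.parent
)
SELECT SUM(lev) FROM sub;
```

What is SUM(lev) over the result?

Base: cat_id=14 (Movies), parent=13, lev 0.
Iteration 1: join on cat_id=13 -> NonFiction (id 13, parent=5, lev 1).
Iteration 2: join on cat_id=5 -> Sports (id 5, parent=2, lev 2).
Iteration 3: join on cat_id=2 -> History (id 2, parent=1, lev 3).
Iteration 4: join on cat_id=1 -> Video (id 1, parent=NULL, lev 4).
Iteration 5: parent is NULL; no match; recursion stops.
SUM(lev) = 0 + 1 + 2 + 3 + 4 = 10.

10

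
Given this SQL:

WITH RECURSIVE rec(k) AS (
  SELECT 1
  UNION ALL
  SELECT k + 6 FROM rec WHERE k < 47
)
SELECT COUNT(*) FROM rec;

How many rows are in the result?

Base: k=1.
Iteration 1: 1 < 47 holds -> k = 1 + 6 = 7.
Iteration 2: 7 < 47 holds -> k = 7 + 6 = 13.
Iteration 3: 13 < 47 holds -> k = 13 + 6 = 19.
Iteration 4: 19 < 47 holds -> k = 19 + 6 = 25.
Iteration 5: 25 < 47 holds -> k = 25 + 6 = 31.
Iteration 6: 31 < 47 holds -> k = 31 + 6 = 37.
Iteration 7: 37 < 47 holds -> k = 37 + 6 = 43.
Iteration 8: 43 < 47 holds -> k = 43 + 6 = 49.
Iteration 9: 49 < 47 fails; recursion stops.
Total rows emitted: 9.

9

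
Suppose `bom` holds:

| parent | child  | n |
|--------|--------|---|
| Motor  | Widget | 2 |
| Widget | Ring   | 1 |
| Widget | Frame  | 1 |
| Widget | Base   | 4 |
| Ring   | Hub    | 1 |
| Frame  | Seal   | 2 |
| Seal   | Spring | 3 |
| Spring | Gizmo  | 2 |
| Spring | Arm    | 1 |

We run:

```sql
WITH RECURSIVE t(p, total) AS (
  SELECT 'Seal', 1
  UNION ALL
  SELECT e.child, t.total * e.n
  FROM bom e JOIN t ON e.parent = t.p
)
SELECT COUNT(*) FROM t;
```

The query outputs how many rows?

4

Base: (Seal, total=1).
Iteration 1: components of {Seal} -> Spring = 1*3 = 3.
Iteration 2: components of {Spring} -> Arm = 3*1 = 3, Gizmo = 3*2 = 6.
Iteration 3: no further components; recursion stops.
Total rows emitted: 4.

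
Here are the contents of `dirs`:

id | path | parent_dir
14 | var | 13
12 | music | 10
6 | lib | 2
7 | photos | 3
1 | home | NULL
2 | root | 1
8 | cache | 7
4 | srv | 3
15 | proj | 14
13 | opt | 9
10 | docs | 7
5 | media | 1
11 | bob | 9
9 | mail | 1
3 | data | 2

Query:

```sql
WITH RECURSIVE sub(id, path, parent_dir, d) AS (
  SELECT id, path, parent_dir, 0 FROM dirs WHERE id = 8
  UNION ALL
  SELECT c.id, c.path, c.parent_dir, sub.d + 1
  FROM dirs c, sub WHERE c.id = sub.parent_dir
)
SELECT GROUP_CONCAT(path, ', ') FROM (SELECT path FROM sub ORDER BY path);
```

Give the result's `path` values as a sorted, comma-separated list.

cache, data, home, photos, root

Base: id=8 (cache), parent_dir=7, d 0.
Iteration 1: join on id=7 -> photos (id 7, parent_dir=3, d 1).
Iteration 2: join on id=3 -> data (id 3, parent_dir=2, d 2).
Iteration 3: join on id=2 -> root (id 2, parent_dir=1, d 3).
Iteration 4: join on id=1 -> home (id 1, parent_dir=NULL, d 4).
Iteration 5: parent_dir is NULL; no match; recursion stops.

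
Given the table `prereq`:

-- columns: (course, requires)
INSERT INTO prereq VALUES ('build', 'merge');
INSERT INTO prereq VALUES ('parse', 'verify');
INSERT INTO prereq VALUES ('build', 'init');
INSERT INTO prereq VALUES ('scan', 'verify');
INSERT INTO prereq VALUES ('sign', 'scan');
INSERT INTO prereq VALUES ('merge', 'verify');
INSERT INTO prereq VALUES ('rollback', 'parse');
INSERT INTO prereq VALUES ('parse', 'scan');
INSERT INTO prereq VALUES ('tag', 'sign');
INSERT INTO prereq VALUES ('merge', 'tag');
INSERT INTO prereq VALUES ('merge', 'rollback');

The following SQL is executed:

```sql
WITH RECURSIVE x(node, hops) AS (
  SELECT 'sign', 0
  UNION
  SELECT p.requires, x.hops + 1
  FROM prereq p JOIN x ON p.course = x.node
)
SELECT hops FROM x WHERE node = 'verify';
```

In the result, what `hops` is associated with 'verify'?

2

Base: (sign, hops=0).
Iteration 1: edges from {sign} -> (scan, hops=1).
Iteration 2: edges from {scan} -> (verify, hops=2).
Iteration 3: no outgoing edges from {verify}; recursion stops.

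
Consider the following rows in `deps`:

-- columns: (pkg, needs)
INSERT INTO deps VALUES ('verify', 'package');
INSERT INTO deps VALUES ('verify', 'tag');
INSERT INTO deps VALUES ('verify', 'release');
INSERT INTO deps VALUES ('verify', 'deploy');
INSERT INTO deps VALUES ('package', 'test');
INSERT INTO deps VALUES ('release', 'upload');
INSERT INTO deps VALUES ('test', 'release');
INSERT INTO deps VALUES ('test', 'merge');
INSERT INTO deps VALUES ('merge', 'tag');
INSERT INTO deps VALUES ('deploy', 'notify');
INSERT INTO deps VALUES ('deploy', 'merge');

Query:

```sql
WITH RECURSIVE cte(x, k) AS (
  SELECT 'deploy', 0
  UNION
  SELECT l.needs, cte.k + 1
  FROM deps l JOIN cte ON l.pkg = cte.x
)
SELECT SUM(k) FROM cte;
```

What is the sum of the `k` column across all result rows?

Base: (deploy, k=0).
Iteration 1: edges from {deploy} -> (merge, k=1), (notify, k=1).
Iteration 2: edges from {merge,notify} -> (tag, k=2).
Iteration 3: no outgoing edges from {tag}; recursion stops.
SUM(k) = 0 + 1 + 1 + 2 = 4.

4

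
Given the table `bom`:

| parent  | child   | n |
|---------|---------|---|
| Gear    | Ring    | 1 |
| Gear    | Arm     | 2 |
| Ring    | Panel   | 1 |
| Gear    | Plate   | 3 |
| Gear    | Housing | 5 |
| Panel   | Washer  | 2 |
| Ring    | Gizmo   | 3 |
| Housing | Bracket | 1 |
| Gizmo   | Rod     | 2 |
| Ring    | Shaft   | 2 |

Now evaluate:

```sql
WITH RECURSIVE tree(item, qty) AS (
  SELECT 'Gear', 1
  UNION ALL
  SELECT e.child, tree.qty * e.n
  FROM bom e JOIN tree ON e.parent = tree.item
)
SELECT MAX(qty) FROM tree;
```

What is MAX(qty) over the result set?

Base: (Gear, qty=1).
Iteration 1: components of {Gear} -> Arm = 1*2 = 2, Housing = 1*5 = 5, Plate = 1*3 = 3, Ring = 1*1 = 1.
Iteration 2: components of {Arm,Housing,Plate,Ring} -> Bracket = 5*1 = 5, Gizmo = 1*3 = 3, Panel = 1*1 = 1, Shaft = 1*2 = 2.
Iteration 3: components of {Bracket,Gizmo,Panel,Shaft} -> Rod = 3*2 = 6, Washer = 1*2 = 2.
Iteration 4: no further components; recursion stops.
qty values: 1, 1, 2, 3, 5, 1, 3, 2, 5, 2, 6; the maximum is 6.

6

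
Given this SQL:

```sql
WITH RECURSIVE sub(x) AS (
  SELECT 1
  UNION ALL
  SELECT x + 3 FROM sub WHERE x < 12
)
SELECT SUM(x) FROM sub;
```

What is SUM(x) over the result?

35

Base: x=1.
Iteration 1: 1 < 12 holds -> x = 1 + 3 = 4.
Iteration 2: 4 < 12 holds -> x = 4 + 3 = 7.
Iteration 3: 7 < 12 holds -> x = 7 + 3 = 10.
Iteration 4: 10 < 12 holds -> x = 10 + 3 = 13.
Iteration 5: 13 < 12 fails; recursion stops.
SUM(x) = 1 + 4 + 7 + 10 + 13 = 35.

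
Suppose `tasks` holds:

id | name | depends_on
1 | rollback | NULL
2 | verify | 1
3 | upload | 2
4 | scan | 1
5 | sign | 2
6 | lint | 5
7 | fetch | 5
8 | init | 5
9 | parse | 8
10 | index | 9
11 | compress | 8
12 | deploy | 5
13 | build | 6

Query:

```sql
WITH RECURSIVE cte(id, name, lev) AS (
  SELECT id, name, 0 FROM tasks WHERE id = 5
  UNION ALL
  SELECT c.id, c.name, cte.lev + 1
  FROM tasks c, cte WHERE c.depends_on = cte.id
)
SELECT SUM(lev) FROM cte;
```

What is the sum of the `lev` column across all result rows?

Base: id=5 (sign) at lev 0.
Iteration 1: rows with depends_on in {5} -> lint (id 6, lev 1), fetch (id 7, lev 1), init (id 8, lev 1), deploy (id 12, lev 1).
Iteration 2: rows with depends_on in {6,7,8,12} -> parse (id 9, lev 2), compress (id 11, lev 2), build (id 13, lev 2).
Iteration 3: rows with depends_on in {9,11,13} -> index (id 10, lev 3).
Iteration 4: no rows with depends_on in {10}; recursion stops.
SUM(lev) = 0 + 1 + 1 + 1 + 1 + 2 + 2 + 2 + 3 = 13.

13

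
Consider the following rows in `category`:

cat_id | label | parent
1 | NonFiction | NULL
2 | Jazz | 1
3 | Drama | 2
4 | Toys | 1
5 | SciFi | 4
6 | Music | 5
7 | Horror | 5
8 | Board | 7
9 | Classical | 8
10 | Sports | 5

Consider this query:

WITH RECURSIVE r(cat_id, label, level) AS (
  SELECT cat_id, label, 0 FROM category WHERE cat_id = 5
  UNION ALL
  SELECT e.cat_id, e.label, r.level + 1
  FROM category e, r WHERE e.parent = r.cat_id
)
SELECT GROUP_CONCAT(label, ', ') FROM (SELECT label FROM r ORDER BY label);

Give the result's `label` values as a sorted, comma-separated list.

Base: cat_id=5 (SciFi) at level 0.
Iteration 1: rows with parent in {5} -> Music (id 6, level 1), Horror (id 7, level 1), Sports (id 10, level 1).
Iteration 2: rows with parent in {6,7,10} -> Board (id 8, level 2).
Iteration 3: rows with parent in {8} -> Classical (id 9, level 3).
Iteration 4: no rows with parent in {9}; recursion stops.

Board, Classical, Horror, Music, SciFi, Sports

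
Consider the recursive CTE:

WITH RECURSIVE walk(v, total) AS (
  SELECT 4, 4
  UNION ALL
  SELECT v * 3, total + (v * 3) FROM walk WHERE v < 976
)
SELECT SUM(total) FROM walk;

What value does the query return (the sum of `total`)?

Base: v=4, total=4.
Iteration 1: 4 < 976 holds -> v = 4 * 3 = 12, total = 4 + 12 = 16.
Iteration 2: 12 < 976 holds -> v = 12 * 3 = 36, total = 16 + 36 = 52.
Iteration 3: 36 < 976 holds -> v = 36 * 3 = 108, total = 52 + 108 = 160.
Iteration 4: 108 < 976 holds -> v = 108 * 3 = 324, total = 160 + 324 = 484.
Iteration 5: 324 < 976 holds -> v = 324 * 3 = 972, total = 484 + 972 = 1456.
Iteration 6: 972 < 976 holds -> v = 972 * 3 = 2916, total = 1456 + 2916 = 4372.
Iteration 7: 2916 < 976 fails; recursion stops.
SUM(total) = 4 + 16 + 52 + 160 + 484 + 1456 + 4372 = 6544.

6544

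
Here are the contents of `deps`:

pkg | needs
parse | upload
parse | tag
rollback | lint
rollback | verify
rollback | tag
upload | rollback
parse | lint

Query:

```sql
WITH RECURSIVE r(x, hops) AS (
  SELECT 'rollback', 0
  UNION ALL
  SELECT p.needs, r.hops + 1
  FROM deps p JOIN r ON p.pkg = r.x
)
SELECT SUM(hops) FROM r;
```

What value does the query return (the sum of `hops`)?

Base: (rollback, hops=0).
Iteration 1: edges from {rollback} -> (lint, hops=1), (tag, hops=1), (verify, hops=1).
Iteration 2: no outgoing edges from {lint,tag,verify}; recursion stops.
SUM(hops) = 0 + 1 + 1 + 1 = 3.

3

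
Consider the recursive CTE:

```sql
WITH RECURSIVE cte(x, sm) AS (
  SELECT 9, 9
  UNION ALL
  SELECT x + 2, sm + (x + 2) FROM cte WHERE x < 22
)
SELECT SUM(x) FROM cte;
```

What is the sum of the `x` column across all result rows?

128

Base: x=9, sm=9.
Iteration 1: 9 < 22 holds -> x = 9 + 2 = 11, sm = 9 + 11 = 20.
Iteration 2: 11 < 22 holds -> x = 11 + 2 = 13, sm = 20 + 13 = 33.
Iteration 3: 13 < 22 holds -> x = 13 + 2 = 15, sm = 33 + 15 = 48.
Iteration 4: 15 < 22 holds -> x = 15 + 2 = 17, sm = 48 + 17 = 65.
Iteration 5: 17 < 22 holds -> x = 17 + 2 = 19, sm = 65 + 19 = 84.
Iteration 6: 19 < 22 holds -> x = 19 + 2 = 21, sm = 84 + 21 = 105.
Iteration 7: 21 < 22 holds -> x = 21 + 2 = 23, sm = 105 + 23 = 128.
Iteration 8: 23 < 22 fails; recursion stops.
SUM(x) = 9 + 11 + 13 + 15 + 17 + 19 + 21 + 23 = 128.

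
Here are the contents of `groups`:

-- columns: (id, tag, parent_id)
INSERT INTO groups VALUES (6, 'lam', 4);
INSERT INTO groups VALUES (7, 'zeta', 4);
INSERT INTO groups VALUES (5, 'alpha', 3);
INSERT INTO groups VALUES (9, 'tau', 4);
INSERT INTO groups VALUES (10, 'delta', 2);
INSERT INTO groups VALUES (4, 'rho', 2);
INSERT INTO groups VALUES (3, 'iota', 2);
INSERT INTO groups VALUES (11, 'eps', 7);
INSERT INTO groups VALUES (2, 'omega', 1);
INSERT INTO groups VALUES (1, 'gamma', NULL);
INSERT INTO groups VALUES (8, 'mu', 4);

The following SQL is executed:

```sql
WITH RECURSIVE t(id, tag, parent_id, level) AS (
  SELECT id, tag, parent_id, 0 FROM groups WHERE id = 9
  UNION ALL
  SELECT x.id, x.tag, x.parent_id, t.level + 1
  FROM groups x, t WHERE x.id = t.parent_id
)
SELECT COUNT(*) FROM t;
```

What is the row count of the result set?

Base: id=9 (tau), parent_id=4, level 0.
Iteration 1: join on id=4 -> rho (id 4, parent_id=2, level 1).
Iteration 2: join on id=2 -> omega (id 2, parent_id=1, level 2).
Iteration 3: join on id=1 -> gamma (id 1, parent_id=NULL, level 3).
Iteration 4: parent_id is NULL; no match; recursion stops.
Total rows emitted: 4.

4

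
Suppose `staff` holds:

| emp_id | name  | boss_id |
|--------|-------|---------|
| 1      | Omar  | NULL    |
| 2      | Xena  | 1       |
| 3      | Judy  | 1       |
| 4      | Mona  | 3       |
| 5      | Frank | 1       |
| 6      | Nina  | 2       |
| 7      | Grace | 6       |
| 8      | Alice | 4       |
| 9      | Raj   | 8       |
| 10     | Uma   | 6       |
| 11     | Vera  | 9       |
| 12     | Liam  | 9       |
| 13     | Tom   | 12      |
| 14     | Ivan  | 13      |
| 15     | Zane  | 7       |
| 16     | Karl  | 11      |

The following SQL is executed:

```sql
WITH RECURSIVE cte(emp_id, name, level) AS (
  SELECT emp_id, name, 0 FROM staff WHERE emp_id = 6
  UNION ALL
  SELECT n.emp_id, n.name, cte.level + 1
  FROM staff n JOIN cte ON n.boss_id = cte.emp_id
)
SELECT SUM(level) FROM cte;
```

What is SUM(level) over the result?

Base: emp_id=6 (Nina) at level 0.
Iteration 1: rows with boss_id in {6} -> Grace (id 7, level 1), Uma (id 10, level 1).
Iteration 2: rows with boss_id in {7,10} -> Zane (id 15, level 2).
Iteration 3: no rows with boss_id in {15}; recursion stops.
SUM(level) = 0 + 1 + 1 + 2 = 4.

4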